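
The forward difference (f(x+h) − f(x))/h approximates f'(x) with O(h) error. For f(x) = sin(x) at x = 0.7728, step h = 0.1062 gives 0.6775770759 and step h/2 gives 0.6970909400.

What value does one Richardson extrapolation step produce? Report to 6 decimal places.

0.716605

r = 1, so 2^r = 2.
2 × 0.6970909400 = 1.3941818800; 1.3941818800 − 0.6775770759 = 0.7166048041
Denominator 2 − 1 = 1.
Extrapolated: 0.7166048041 / 1 = 0.7166048041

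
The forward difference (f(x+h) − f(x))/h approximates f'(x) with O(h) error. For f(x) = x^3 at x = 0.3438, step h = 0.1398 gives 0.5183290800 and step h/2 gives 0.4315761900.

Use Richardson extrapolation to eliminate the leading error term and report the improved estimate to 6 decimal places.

0.344823

r = 1: numerator weight 2, denominator 1.
2×0.4315761900 = 0.8631523800; subtract 0.5183290800 → 0.3448233000
Denominator 2 − 1 = 1.
So the Richardson estimate is 0.3448233000.
Shift from A(h/2): −0.0867528900.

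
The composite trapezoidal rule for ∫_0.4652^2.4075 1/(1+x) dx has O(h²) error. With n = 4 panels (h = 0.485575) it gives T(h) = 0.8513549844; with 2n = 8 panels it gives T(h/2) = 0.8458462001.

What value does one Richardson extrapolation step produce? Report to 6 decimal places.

Method order is 2; weight 2^2 = 4.
4×0.8458462001 = 3.3833848004; subtract 0.8513549844 → 2.5320298160
Divide by 2^2 − 1 = 3.
(4×0.8458462001 − 0.8513549844)/(4 − 1) = 0.8440099387

0.844010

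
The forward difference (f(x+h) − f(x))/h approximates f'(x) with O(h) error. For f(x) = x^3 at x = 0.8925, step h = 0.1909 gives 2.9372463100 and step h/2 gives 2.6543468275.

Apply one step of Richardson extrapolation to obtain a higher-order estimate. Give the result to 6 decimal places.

2.371447

r = 1, so 2^r = 2.
Numerator 2×A(h/2) − A(h) = 2×2.6543468275 − 2.9372463100 = 2.3714473450
R = 2.3714473450/1 = 2.3714473450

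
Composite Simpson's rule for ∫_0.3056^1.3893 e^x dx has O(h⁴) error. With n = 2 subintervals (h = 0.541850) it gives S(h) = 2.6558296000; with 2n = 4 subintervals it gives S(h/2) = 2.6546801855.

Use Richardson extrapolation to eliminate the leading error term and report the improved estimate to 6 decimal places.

2.654604

r = 4: numerator weight 16, denominator 15.
16 × 2.6546801855 − 2.6558296000 = 39.8190533680
(16 × 2.6546801855 − 2.6558296000)/(16 − 1) = 2.6546035579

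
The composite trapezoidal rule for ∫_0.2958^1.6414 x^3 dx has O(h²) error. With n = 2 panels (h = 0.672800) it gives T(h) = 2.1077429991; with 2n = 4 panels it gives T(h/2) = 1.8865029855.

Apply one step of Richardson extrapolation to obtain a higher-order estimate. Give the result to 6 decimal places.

1.812756

With r = 2 the leading error scales as h^2, so the weight is 2^2 = 4.
4×1.8865029855 = 7.5460119420; subtract 2.1077429991 → 5.4382689429
5.4382689429 ÷ 3 = 1.8127563143
Shift from A(h/2): −0.0737466712.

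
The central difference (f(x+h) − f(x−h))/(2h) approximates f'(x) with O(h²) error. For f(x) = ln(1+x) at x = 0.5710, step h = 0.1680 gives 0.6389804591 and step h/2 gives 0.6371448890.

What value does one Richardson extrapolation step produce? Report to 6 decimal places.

0.636533

Method order is 2; weight 2^2 = 4.
4 × 0.6371448890 = 2.5485795560; subtract 0.6389804591 → 1.9095990969
Divide by 2^2 − 1 = 3.
R = 1.9095990969/3 = 0.6365330323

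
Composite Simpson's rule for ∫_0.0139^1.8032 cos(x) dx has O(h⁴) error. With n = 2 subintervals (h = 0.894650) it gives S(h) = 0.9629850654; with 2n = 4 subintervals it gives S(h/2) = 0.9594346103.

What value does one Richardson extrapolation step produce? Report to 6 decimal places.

With r = 4 the leading error scales as h^4, so the weight is 2^4 = 16.
2^4*A(h/2) = 15.3509537648; minus A(h) gives 14.3879686994.
(16*0.9594346103 − 0.9629850654)/(16 − 1) = 0.9591979133

0.959198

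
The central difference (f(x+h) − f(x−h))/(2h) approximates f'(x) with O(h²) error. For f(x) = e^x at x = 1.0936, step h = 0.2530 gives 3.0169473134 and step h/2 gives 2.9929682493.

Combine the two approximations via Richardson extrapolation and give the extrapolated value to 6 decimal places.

2.984975

Method order is 2; weight 2^2 = 4.
Top: 4(2.9929682493) − (3.0169473134) = 8.9549256838
8.9549256838 ÷ 3 = 2.9849752279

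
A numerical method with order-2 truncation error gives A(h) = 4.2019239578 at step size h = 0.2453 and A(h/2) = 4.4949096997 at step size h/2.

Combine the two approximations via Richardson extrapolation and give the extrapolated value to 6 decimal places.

The method has order 2: 2^2 = 4.
Numerator 4*A(h/2) − A(h) = 4*4.4949096997 − 4.2019239578 = 13.7777148410
R = 13.7777148410/3 = 4.5925716137

4.592572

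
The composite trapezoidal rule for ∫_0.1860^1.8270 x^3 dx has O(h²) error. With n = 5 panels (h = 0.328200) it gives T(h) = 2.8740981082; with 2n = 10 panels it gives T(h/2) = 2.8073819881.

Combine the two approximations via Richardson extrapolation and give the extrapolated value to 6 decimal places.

r = 2, so 2^r = 4.
4×2.8073819881 = 11.2295279524; 11.2295279524 − 2.8740981082 = 8.3554298442
Denominator 4 − 1 = 3.
Result: 2.7851432814
Gap between inputs: 6.672e-02; correction applied: −0.0222387067.

2.785143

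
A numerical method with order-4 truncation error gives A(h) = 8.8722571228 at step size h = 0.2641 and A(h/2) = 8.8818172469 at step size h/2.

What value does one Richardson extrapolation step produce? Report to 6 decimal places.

8.882455

Method order is 4; weight 2^4 = 16.
16*8.8818172469 = 142.1090759504; subtract 8.8722571228 → 133.2368188276
(16*8.8818172469 − 8.8722571228)/(16 − 1) = 8.8824545885
Gap between inputs: 9.560e-03; correction applied: +0.0006373416.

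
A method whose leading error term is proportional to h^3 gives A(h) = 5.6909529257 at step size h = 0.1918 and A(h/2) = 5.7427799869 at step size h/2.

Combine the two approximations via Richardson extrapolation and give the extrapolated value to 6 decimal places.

5.750184

r = 3: numerator weight 8, denominator 7.
2^3*A(h/2) = 45.9422398952; minus A(h) gives 40.2512869695.
Divide by 2^3 − 1 = 7.
R = 40.2512869695/7 = 5.7501838528
Shift from A(h/2): +0.0074038659.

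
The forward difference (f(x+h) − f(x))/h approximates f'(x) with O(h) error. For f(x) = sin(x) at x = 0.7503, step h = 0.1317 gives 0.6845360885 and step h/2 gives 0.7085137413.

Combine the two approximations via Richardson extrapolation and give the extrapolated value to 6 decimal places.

0.732491

Leading term ∝ h^1; use weight 2 = 2^1.
Top: 2(0.7085137413) − (0.6845360885) = 0.7324913941
R = 0.7324913941/1 = 0.7324913941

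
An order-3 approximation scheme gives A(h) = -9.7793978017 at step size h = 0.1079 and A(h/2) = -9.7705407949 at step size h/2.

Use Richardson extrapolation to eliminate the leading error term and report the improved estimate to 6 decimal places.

Error is O(h^3); halving h shrinks it by 2^3 = 8.
8 × (-9.7705407949) = -78.1643263592; (-78.1643263592) − (-9.7793978017) = -68.3849285575
R = (-68.3849285575)/7 = -9.7692755082

-9.769276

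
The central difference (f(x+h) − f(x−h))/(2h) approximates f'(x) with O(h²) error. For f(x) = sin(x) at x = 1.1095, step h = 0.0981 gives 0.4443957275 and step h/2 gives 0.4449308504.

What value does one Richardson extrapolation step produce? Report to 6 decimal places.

The method has order 2: 2^2 = 4.
2^2·A(h/2) = 1.7797234016; minus A(h) gives 1.3353276741.
(4·0.4449308504 − 0.4443957275)/(4 − 1) = 0.4451092247

0.445109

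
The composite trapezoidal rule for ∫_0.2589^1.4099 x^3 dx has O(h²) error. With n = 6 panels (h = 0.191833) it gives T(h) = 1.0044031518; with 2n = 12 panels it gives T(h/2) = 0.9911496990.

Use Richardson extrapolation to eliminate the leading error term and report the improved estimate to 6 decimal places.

The method has order 2: 2^2 = 4.
2^2 × A(h/2) = 3.9645987960; minus A(h) gives 2.9601956442.
Extrapolated: 2.9601956442 / 3 = 0.9867318814
Shift from A(h/2): −0.0044178176.

0.986732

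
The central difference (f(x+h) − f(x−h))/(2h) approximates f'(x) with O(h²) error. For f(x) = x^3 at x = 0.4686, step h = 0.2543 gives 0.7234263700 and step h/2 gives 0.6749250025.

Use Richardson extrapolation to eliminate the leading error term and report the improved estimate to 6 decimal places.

Order 2 gives 2^r = 4 and 2^r − 1 = 3.
2^2 × A(h/2) = 2.6997000100; minus A(h) gives 1.9762736400.
(4 × 0.6749250025 − 0.7234263700)/(4 − 1) = 0.6587578800
Gap between inputs: 4.850e-02; correction applied: −0.0161671225.

0.658758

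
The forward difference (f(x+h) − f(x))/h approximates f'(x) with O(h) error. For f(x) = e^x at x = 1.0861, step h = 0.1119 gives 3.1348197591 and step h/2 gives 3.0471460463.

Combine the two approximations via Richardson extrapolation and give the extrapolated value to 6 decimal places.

Error is O(h^1); halving h shrinks it by 2^1 = 2.
Numerator 2×A(h/2) − A(h) = 2×3.0471460463 − 3.1348197591 = 2.9594723335
Divide by 2^1 − 1 = 1.
Extrapolated: 2.9594723335 / 1 = 2.9594723335

2.959472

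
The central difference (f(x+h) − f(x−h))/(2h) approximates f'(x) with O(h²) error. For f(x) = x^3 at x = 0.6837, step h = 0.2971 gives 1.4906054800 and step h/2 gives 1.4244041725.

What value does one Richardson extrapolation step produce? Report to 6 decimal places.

Error is O(h^2); halving h shrinks it by 2^2 = 4.
4*1.4244041725 = 5.6976166900; subtract 1.4906054800 → 4.2070112100
Divide by 2^2 − 1 = 3.
R = 4.2070112100/3 = 1.4023370700
Shift from A(h/2): −0.0220671025.

1.402337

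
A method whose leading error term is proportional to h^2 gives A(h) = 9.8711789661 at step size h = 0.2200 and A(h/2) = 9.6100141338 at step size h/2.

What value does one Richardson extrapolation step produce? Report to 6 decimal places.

9.522959

r = 2: numerator weight 4, denominator 3.
Weighted: 38.4400565352 − 9.8711789661 = 28.5688775691
R = 28.5688775691/3 = 9.5229591897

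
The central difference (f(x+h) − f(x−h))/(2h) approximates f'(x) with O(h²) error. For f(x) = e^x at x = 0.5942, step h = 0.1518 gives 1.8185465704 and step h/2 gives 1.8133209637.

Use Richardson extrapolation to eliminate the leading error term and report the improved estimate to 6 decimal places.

r = 2: numerator weight 4, denominator 3.
Numerator 4 × A(h/2) − A(h) = 4 × 1.8133209637 − 1.8185465704 = 5.4347372844
Extrapolated: 5.4347372844 / 3 = 1.8115790948
Correction |R − A(h/2)| = 1.742e-03; gap |A(h/2) − A(h)| = 5.226e-03.

1.811579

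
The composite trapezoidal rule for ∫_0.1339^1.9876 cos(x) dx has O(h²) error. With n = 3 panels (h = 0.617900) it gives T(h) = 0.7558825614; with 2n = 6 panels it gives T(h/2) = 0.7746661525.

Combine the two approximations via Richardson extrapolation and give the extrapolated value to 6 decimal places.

0.780927

r = 2, so 2^r = 4.
4*0.7746661525 = 3.0986646100; 3.0986646100 − 0.7558825614 = 2.3427820486
Divide by 2^2 − 1 = 3.
So the Richardson estimate is 0.7809273495.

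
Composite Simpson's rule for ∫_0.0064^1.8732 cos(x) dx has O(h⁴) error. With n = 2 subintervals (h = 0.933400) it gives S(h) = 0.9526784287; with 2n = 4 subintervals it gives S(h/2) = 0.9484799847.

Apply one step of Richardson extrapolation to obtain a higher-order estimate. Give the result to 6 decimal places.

Method order is 4; weight 2^4 = 16.
2^4×A(h/2) = 15.1756797552; minus A(h) gives 14.2230013265.
Extrapolated: 14.2230013265 / 15 = 0.9482000884
Gap between inputs: 4.198e-03; correction applied: −0.0002798963.

0.948200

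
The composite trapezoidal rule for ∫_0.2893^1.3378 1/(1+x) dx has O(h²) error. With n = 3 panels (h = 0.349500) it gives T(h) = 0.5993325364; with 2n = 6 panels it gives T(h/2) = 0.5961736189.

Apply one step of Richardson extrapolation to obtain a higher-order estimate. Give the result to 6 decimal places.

r = 2: numerator weight 4, denominator 3.
A(h/2) − A(h) = 0.5961736189 − 0.5993325364 = -0.0031589175
Correction (A(h/2) − A(h))/(4 − 1) = (-0.0031589175)/3 = -0.0010529725
R = A(h/2) + (A(h/2) − A(h))/3 = 0.5961736189 − 0.0010529725 = 0.5951206464
Shift from A(h/2): −0.0010529725.

0.595121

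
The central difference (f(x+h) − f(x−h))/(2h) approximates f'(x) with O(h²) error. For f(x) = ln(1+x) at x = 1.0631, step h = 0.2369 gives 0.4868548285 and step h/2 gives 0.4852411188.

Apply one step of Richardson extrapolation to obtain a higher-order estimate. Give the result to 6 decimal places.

0.484703

r = 2, so 2^r = 4.
2^2 × A(h/2) = 1.9409644752; minus A(h) gives 1.4541096467.
R = 1.4541096467/3 = 0.4847032156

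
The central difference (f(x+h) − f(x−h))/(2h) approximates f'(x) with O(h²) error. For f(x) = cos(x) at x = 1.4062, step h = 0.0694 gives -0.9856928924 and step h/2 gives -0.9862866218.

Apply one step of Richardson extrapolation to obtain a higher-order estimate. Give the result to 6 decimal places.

-0.986485

With r = 2 the leading error scales as h^2, so the weight is 2^2 = 4.
A(h/2) − A(h) = -0.9862866218 − (-0.9856928924) = -0.0005937294
Divide by 2^2 − 1 = 3: (-0.0005937294)/3 = -0.0001979098
R = A(h/2) + (A(h/2) − A(h))/3 = -0.9862866218 − 0.0001979098 = -0.9864845316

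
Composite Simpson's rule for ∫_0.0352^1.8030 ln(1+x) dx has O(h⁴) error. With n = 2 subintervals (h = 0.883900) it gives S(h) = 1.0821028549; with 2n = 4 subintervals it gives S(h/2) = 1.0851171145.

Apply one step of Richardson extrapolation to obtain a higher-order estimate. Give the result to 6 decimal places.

Method order is 4; weight 2^4 = 16.
Numerator 16 × A(h/2) − A(h) = 16 × 1.0851171145 − 1.0821028549 = 16.2797709771
(16 × 1.0851171145 − 1.0821028549)/(16 − 1) = 1.0853180651

1.085318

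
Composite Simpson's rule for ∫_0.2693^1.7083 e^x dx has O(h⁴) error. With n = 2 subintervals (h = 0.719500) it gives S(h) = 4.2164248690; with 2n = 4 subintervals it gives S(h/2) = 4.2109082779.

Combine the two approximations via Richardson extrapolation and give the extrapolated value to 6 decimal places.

4.210541

With r = 4 the leading error scales as h^4, so the weight is 2^4 = 16.
2^4×A(h/2) = 67.3745324464; minus A(h) gives 63.1581075774.
Divide by 2^4 − 1 = 15.
(16×4.2109082779 − 4.2164248690)/(16 − 1) = 4.2105405052
Correction |R − A(h/2)| = 3.678e-04; gap |A(h/2) − A(h)| = 5.517e-03.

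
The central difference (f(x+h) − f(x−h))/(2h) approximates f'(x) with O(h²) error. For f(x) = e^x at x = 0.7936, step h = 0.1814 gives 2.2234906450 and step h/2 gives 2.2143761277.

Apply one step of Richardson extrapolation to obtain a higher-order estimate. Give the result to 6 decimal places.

2.211338

Error is O(h^2); halving h shrinks it by 2^2 = 4.
4 × 2.2143761277 = 8.8575045108; 8.8575045108 − 2.2234906450 = 6.6340138658
Extrapolated: 6.6340138658 / 3 = 2.2113379553
Gap between inputs: 9.115e-03; correction applied: −0.0030381724.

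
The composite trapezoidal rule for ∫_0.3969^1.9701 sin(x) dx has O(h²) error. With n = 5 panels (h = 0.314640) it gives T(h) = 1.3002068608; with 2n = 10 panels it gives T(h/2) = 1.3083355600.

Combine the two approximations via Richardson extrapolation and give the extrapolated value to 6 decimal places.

Order 2 gives 2^r = 4 and 2^r − 1 = 3.
Weighted: 5.2333422400 − 1.3002068608 = 3.9331353792
Divide by 2^2 − 1 = 3.
(4 × 1.3083355600 − 1.3002068608)/(4 − 1) = 1.3110451264

1.311045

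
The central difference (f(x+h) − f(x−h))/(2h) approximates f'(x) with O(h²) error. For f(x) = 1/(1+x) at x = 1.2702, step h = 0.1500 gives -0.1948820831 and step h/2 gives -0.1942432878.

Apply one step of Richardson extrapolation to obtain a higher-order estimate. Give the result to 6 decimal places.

-0.194030

Leading term ∝ h^2; use weight 4 = 2^2.
2^2×A(h/2) = -0.7769731512; minus A(h) gives -0.5820910681.
Denominator 4 − 1 = 3.
(-0.5820910681) ÷ 3 = -0.1940303560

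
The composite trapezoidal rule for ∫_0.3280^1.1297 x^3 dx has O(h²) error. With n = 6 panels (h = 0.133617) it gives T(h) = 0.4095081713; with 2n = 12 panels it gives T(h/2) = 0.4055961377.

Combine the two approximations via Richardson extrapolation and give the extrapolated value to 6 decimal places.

0.404292

Order 2 gives 2^r = 4 and 2^r − 1 = 3.
4·0.4055961377 − 0.4095081713 = 1.2128763795
R = 1.2128763795/3 = 0.4042921265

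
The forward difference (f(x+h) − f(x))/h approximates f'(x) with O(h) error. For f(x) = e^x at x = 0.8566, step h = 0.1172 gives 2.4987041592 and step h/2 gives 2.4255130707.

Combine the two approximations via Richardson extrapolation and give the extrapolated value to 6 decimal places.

2.352322

The method has order 1: 2^1 = 2.
2 × 2.4255130707 = 4.8510261414; subtract 2.4987041592 → 2.3523219822
Divide by 2^1 − 1 = 1.
Result: 2.3523219822
Correction |R − A(h/2)| = 7.319e-02; gap |A(h/2) − A(h)| = 7.319e-02.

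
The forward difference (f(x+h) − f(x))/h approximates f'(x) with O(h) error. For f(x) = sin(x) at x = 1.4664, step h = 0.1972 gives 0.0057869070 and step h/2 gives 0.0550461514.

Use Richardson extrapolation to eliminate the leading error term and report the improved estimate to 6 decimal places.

0.104305

r = 1: numerator weight 2, denominator 1.
A(h/2) − A(h) = 0.0550461514 − 0.0057869070 = 0.0492592444
Correction (A(h/2) − A(h))/(2 − 1) = 0.0492592444/1 = 0.0492592444
R = 0.0550461514 + 0.0492592444 = 0.1043053958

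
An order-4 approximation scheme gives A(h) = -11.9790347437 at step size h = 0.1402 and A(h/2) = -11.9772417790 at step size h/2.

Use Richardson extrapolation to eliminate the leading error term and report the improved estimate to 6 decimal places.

-11.977122

Order 4 gives 2^r = 16 and 2^r − 1 = 15.
16×(-11.9772417790) = -191.6358684640; (-191.6358684640) − (-11.9790347437) = -179.6568337203
Divide by 2^4 − 1 = 15.
Extrapolated: (-179.6568337203) / 15 = -11.9771222480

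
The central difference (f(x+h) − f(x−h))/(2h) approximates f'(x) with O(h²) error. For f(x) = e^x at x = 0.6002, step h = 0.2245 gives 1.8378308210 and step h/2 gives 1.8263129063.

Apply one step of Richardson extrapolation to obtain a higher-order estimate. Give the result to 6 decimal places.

1.822474

r = 2: numerator weight 4, denominator 3.
4 × 1.8263129063 = 7.3052516252; subtract 1.8378308210 → 5.4674208042
Denominator 4 − 1 = 3.
Extrapolated: 5.4674208042 / 3 = 1.8224736014
Shift from A(h/2): −0.0038393049.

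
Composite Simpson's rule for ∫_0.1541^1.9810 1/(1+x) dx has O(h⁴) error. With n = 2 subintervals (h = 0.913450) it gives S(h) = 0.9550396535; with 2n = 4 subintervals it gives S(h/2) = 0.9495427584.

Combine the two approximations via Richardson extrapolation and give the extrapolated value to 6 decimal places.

0.949176

Order 4 gives 2^r = 16 and 2^r − 1 = 15.
2^4×A(h/2) = 15.1926841344; minus A(h) gives 14.2376444809.
Denominator 16 − 1 = 15.
(16×0.9495427584 − 0.9550396535)/(16 − 1) = 0.9491762987
Correction |R − A(h/2)| = 3.665e-04; gap |A(h/2) − A(h)| = 5.497e-03.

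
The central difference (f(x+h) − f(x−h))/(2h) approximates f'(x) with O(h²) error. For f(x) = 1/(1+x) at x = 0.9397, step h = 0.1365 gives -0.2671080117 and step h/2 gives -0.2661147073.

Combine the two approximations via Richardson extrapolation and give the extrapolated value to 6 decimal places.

-0.265784

Order 2 gives 2^r = 4 and 2^r − 1 = 3.
4*(-0.2661147073) − (-0.2671080117) = -0.7973508175
(-0.7973508175) ÷ 3 = -0.2657836058
Correction |R − A(h/2)| = 3.311e-04; gap |A(h/2) − A(h)| = 9.933e-04.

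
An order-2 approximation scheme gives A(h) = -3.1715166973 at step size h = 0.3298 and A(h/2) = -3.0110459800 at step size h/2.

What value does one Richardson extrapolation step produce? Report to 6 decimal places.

Leading term ∝ h^2; use weight 4 = 2^2.
A(h/2) − A(h) = -3.0110459800 − (-3.1715166973) = 0.1604707173
Divide by 2^2 − 1 = 3: 0.1604707173/3 = 0.0534902391
R = A(h/2) + (A(h/2) − A(h))/3 = -3.0110459800 + 0.0534902391 = -2.9575557409
Correction |R − A(h/2)| = 5.349e-02; gap |A(h/2) − A(h)| = 1.605e-01.

-2.957556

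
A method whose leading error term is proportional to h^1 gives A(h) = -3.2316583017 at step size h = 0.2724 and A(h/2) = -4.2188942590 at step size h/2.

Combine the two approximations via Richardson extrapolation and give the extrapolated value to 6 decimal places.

-5.206130

r = 1, so 2^r = 2.
Top: 2(-4.2188942590) − (-3.2316583017) = -5.2061302163
Divide by 2^1 − 1 = 1.
(-5.2061302163) ÷ 1 = -5.2061302163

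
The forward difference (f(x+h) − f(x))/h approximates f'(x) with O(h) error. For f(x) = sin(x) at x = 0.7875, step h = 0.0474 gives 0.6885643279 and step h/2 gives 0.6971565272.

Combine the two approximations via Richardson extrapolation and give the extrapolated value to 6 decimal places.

With r = 1 the leading error scales as h^1, so the weight is 2^1 = 2.
2*0.6971565272 = 1.3943130544; 1.3943130544 − 0.6885643279 = 0.7057487265
(2*0.6971565272 − 0.6885643279)/(2 − 1) = 0.7057487265

0.705749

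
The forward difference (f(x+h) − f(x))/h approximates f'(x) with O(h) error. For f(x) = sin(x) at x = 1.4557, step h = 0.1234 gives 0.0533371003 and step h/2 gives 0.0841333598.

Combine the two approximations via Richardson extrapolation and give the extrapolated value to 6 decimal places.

The method has order 1: 2^1 = 2.
Weighted: 0.1682667196 − 0.0533371003 = 0.1149296193
R = 0.1149296193/1 = 0.1149296193
Correction |R − A(h/2)| = 3.080e-02; gap |A(h/2) − A(h)| = 3.080e-02.

0.114930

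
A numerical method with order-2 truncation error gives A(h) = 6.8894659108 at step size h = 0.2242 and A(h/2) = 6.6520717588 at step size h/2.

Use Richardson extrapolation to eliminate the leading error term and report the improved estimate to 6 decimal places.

6.572940

Leading term ∝ h^2; use weight 4 = 2^2.
A(h/2) − A(h) = 6.6520717588 − 6.8894659108 = -0.2373941520
Correction (A(h/2) − A(h))/(4 − 1) = (-0.2373941520)/3 = -0.0791313840
R = A(h/2) + (A(h/2) − A(h))/3 = 6.6520717588 − 0.0791313840 = 6.5729403748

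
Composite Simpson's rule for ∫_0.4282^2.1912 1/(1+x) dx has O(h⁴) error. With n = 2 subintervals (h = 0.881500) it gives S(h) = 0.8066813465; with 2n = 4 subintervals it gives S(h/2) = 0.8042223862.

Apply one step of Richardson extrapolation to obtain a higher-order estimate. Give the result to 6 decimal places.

0.804058

The method has order 4: 2^4 = 16.
Weighted: 12.8675581792 − 0.8066813465 = 12.0608768327
(16*0.8042223862 − 0.8066813465)/(16 − 1) = 0.8040584555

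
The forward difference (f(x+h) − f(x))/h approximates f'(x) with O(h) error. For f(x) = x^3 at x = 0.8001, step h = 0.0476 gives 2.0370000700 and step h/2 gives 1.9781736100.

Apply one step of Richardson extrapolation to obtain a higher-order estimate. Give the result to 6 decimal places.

r = 1: numerator weight 2, denominator 1.
2·1.9781736100 = 3.9563472200; 3.9563472200 − 2.0370000700 = 1.9193471500
R = 1.9193471500/1 = 1.9193471500

1.919347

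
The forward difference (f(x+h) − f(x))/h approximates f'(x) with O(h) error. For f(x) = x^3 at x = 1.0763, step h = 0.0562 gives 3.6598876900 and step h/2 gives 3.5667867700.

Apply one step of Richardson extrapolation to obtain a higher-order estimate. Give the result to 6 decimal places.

3.473686

r = 1, so 2^r = 2.
Weighted: 7.1335735400 − 3.6598876900 = 3.4736858500
R = 3.4736858500/1 = 3.4736858500
Correction |R − A(h/2)| = 9.310e-02; gap |A(h/2) − A(h)| = 9.310e-02.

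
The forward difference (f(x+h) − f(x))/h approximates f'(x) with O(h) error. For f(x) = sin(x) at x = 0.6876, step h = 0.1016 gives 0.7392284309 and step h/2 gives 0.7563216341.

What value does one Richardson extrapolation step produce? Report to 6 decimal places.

Leading term ∝ h^1; use weight 2 = 2^1.
2 × 0.7563216341 = 1.5126432682; 1.5126432682 − 0.7392284309 = 0.7734148373
Divide by 2^1 − 1 = 1.
So the Richardson estimate is 0.7734148373.
Gap between inputs: 1.709e-02; correction applied: +0.0170932032.

0.773415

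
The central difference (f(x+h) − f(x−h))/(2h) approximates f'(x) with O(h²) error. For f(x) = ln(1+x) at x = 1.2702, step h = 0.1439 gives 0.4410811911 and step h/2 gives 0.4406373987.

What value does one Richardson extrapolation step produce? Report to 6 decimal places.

0.440489

Error is O(h^2); halving h shrinks it by 2^2 = 4.
Top: 4(0.4406373987) − (0.4410811911) = 1.3214684037
1.3214684037 ÷ 3 = 0.4404894679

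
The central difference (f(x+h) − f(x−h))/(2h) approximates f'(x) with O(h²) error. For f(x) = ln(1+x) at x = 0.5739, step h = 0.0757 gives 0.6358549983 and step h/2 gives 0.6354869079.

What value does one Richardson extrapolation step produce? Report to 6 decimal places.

With r = 2 the leading error scales as h^2, so the weight is 2^2 = 4.
4×0.6354869079 = 2.5419476316; 2.5419476316 − 0.6358549983 = 1.9060926333
Divide by 2^2 − 1 = 3.
R = 1.9060926333/3 = 0.6353642111
Correction |R − A(h/2)| = 1.227e-04; gap |A(h/2) − A(h)| = 3.681e-04.

0.635364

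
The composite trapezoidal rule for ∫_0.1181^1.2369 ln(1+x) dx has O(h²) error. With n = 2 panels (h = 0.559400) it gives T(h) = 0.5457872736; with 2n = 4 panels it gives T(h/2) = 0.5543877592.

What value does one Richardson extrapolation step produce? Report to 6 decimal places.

0.557255

r = 2: numerator weight 4, denominator 3.
2^2×A(h/2) = 2.2175510368; minus A(h) gives 1.6717637632.
Divide by 2^2 − 1 = 3.
R = 1.6717637632/3 = 0.5572545877
Gap between inputs: 8.600e-03; correction applied: +0.0028668285.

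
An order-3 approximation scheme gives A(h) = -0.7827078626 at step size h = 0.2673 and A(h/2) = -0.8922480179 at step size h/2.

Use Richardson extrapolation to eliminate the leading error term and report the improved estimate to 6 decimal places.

The method has order 3: 2^3 = 8.
Difference of the inputs: -0.8922480179 − (-0.7827078626) = -0.1095401553
Divide by 2^3 − 1 = 7: (-0.1095401553)/7 = -0.0156485936
R = -0.8922480179 − 0.0156485936 = -0.9078966115

-0.907897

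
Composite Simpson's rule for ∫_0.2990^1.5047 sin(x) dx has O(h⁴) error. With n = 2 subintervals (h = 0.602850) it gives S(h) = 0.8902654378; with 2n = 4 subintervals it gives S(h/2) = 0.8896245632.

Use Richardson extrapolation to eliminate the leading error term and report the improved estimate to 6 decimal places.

Leading term ∝ h^4; use weight 16 = 2^4.
16·0.8896245632 = 14.2339930112; 14.2339930112 − 0.8902654378 = 13.3437275734
Divide by 2^4 − 1 = 15.
R = 13.3437275734/15 = 0.8895818382
Shift from A(h/2): −0.0000427250.

0.889582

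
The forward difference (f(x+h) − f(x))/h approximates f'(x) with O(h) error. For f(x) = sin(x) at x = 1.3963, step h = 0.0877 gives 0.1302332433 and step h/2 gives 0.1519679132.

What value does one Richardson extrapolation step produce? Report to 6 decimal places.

Method order is 1; weight 2^1 = 2.
2×0.1519679132 = 0.3039358264; subtract 0.1302332433 → 0.1737025831
Denominator 2 − 1 = 1.
Extrapolated: 0.1737025831 / 1 = 0.1737025831

0.173703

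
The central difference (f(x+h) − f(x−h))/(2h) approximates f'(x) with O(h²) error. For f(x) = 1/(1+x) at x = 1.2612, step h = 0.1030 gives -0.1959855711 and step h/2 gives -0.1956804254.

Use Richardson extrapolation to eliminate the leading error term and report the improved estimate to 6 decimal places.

Leading term ∝ h^2; use weight 4 = 2^2.
A(h/2) − A(h) = -0.1956804254 − (-0.1959855711) = 0.0003051457
Divide by 2^2 − 1 = 3: 0.0003051457/3 = 0.0001017152
R = -0.1956804254 + 0.0001017152 = -0.1955787102

-0.195579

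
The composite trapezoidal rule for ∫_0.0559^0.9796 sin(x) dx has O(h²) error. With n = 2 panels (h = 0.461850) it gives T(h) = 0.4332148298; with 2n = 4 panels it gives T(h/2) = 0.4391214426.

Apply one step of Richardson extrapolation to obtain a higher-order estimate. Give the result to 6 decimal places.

0.441090

Order 2 gives 2^r = 4 and 2^r − 1 = 3.
Top: 4(0.4391214426) − (0.4332148298) = 1.3232709406
Denominator 4 − 1 = 3.
1.3232709406 ÷ 3 = 0.4410903135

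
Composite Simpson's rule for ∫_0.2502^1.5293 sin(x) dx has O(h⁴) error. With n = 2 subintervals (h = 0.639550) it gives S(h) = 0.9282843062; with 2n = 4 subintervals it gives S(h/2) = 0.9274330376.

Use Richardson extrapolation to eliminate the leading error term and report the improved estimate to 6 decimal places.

With r = 4 the leading error scales as h^4, so the weight is 2^4 = 16.
2^4×A(h/2) = 14.8389286016; minus A(h) gives 13.9106442954.
(16×0.9274330376 − 0.9282843062)/(16 − 1) = 0.9273762864

0.927376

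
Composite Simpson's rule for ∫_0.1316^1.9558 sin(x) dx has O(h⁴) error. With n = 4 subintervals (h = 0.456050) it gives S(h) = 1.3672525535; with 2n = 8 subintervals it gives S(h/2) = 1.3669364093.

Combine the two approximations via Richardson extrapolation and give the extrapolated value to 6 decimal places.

1.366915

r = 4, so 2^r = 16.
Numerator 16·A(h/2) − A(h) = 16·1.3669364093 − 1.3672525535 = 20.5037299953
Denominator 16 − 1 = 15.
So the Richardson estimate is 1.3669153330.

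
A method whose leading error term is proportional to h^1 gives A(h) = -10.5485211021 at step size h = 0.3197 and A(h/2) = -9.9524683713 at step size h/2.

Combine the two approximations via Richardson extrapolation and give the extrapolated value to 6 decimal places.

-9.356416

Leading term ∝ h^1; use weight 2 = 2^1.
A(h/2) − A(h) = -9.9524683713 − (-10.5485211021) = 0.5960527308
Divide by 2^1 − 1 = 1: 0.5960527308/1 = 0.5960527308
R = A(h/2) + (A(h/2) − A(h))/1 = -9.9524683713 + 0.5960527308 = -9.3564156405
Shift from A(h/2): +0.5960527308.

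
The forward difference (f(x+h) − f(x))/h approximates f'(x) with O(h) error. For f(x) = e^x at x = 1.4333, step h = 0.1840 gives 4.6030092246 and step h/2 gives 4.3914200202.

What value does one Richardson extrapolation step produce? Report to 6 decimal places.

Order 1 gives 2^r = 2 and 2^r − 1 = 1.
2×4.3914200202 = 8.7828400404; subtract 4.6030092246 → 4.1798308158
Denominator 2 − 1 = 1.
So the Richardson estimate is 4.1798308158.
Correction |R − A(h/2)| = 2.116e-01; gap |A(h/2) − A(h)| = 2.116e-01.

4.179831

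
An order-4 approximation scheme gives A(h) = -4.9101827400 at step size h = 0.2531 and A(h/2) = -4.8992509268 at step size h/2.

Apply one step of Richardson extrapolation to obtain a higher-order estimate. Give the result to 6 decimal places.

-4.898522

Leading term ∝ h^4; use weight 16 = 2^4.
16*(-4.8992509268) − (-4.9101827400) = -73.4778320888
Extrapolated: (-73.4778320888) / 15 = -4.8985221393
Correction |R − A(h/2)| = 7.288e-04; gap |A(h/2) − A(h)| = 1.093e-02.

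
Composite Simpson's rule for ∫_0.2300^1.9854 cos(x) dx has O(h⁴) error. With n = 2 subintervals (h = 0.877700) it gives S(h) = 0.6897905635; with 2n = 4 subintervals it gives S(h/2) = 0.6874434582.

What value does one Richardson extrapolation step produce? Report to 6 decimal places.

0.687287

Leading term ∝ h^4; use weight 16 = 2^4.
A(h/2) − A(h) = 0.6874434582 − 0.6897905635 = -0.0023471053
Divide by 2^4 − 1 = 15: (-0.0023471053)/15 = -0.0001564737
R = A(h/2) + (A(h/2) − A(h))/15 = 0.6874434582 − 0.0001564737 = 0.6872869845
Shift from A(h/2): −0.0001564737.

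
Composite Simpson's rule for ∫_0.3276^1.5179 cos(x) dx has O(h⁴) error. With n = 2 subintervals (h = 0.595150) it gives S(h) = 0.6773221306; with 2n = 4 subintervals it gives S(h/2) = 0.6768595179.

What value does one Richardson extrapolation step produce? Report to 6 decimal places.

Order 4 gives 2^r = 16 and 2^r − 1 = 15.
16*0.6768595179 = 10.8297522864; 10.8297522864 − 0.6773221306 = 10.1524301558
Divide by 2^4 − 1 = 15.
Extrapolated: 10.1524301558 / 15 = 0.6768286771

0.676829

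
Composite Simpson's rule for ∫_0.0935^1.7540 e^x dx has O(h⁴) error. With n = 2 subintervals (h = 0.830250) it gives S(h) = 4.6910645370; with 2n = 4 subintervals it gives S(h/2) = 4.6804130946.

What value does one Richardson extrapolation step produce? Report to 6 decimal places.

r = 4, so 2^r = 16.
Numerator 16*A(h/2) − A(h) = 16*4.6804130946 − 4.6910645370 = 70.1955449766
(16*4.6804130946 − 4.6910645370)/(16 − 1) = 4.6797029984

4.679703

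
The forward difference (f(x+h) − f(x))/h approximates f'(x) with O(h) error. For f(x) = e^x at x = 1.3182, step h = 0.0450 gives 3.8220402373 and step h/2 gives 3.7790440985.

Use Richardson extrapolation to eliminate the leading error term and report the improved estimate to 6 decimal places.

3.736048

Leading term ∝ h^1; use weight 2 = 2^1.
2·3.7790440985 − 3.8220402373 = 3.7360479597
3.7360479597 ÷ 1 = 3.7360479597
Shift from A(h/2): −0.0429961388.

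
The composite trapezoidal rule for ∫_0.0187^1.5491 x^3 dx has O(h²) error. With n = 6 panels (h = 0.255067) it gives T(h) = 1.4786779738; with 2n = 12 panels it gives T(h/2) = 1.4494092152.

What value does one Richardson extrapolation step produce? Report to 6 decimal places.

r = 2: numerator weight 4, denominator 3.
2^2 × A(h/2) = 5.7976368608; minus A(h) gives 4.3189588870.
Denominator 4 − 1 = 3.
R = 4.3189588870/3 = 1.4396529623

1.439653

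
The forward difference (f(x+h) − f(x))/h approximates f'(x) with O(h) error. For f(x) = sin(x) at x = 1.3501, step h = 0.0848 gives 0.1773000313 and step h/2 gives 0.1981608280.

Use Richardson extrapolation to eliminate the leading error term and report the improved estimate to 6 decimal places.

r = 1, so 2^r = 2.
A(h/2) − A(h) = 0.1981608280 − 0.1773000313 = 0.0208607967
Correction (A(h/2) − A(h))/(2 − 1) = 0.0208607967/1 = 0.0208607967
R = 0.1981608280 + 0.0208607967 = 0.2190216247
Correction |R − A(h/2)| = 2.086e-02; gap |A(h/2) − A(h)| = 2.086e-02.

0.219022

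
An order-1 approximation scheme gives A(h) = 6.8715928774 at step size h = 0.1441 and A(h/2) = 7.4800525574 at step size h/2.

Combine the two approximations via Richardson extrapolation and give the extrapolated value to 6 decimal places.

r = 1, so 2^r = 2.
2 × 7.4800525574 = 14.9601051148; 14.9601051148 − 6.8715928774 = 8.0885122374
Extrapolated: 8.0885122374 / 1 = 8.0885122374
Gap between inputs: 6.085e-01; correction applied: +0.6084596800.

8.088512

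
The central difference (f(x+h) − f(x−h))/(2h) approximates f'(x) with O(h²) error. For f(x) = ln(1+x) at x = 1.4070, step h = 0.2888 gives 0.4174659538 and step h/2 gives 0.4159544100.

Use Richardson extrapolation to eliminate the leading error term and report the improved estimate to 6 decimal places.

0.415451

r = 2, so 2^r = 4.
A(h/2) − A(h) = 0.4159544100 − 0.4174659538 = -0.0015115438
Correction (A(h/2) − A(h))/(4 − 1) = (-0.0015115438)/3 = -0.0005038479
R = 0.4159544100 − 0.0005038479 = 0.4154505621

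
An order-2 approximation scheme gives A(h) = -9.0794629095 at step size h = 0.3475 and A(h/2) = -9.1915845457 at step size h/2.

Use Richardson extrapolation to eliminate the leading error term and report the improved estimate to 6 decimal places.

-9.228958

With r = 2 the leading error scales as h^2, so the weight is 2^2 = 4.
4·(-9.1915845457) = -36.7663381828; (-36.7663381828) − (-9.0794629095) = -27.6868752733
Extrapolated: (-27.6868752733) / 3 = -9.2289584244
Gap between inputs: 1.121e-01; correction applied: −0.0373738787.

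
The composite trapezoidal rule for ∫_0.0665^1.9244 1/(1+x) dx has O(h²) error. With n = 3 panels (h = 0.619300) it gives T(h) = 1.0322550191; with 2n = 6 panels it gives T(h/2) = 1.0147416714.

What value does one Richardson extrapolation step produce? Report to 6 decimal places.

1.008904

Leading term ∝ h^2; use weight 4 = 2^2.
4×1.0147416714 = 4.0589666856; 4.0589666856 − 1.0322550191 = 3.0267116665
3.0267116665 ÷ 3 = 1.0089038888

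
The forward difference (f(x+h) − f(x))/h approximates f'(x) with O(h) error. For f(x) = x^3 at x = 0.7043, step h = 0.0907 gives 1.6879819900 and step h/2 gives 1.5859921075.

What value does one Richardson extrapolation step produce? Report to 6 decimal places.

r = 1: numerator weight 2, denominator 1.
2 × 1.5859921075 − 1.6879819900 = 1.4840022250
Extrapolated: 1.4840022250 / 1 = 1.4840022250
Shift from A(h/2): −0.1019898825.

1.484002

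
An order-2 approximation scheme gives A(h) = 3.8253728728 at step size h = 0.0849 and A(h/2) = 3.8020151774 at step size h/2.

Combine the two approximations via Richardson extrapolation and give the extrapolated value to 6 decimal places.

Method order is 2; weight 2^2 = 4.
4*3.8020151774 = 15.2080607096; 15.2080607096 − 3.8253728728 = 11.3826878368
Extrapolated: 11.3826878368 / 3 = 3.7942292789
Shift from A(h/2): −0.0077858985.

3.794229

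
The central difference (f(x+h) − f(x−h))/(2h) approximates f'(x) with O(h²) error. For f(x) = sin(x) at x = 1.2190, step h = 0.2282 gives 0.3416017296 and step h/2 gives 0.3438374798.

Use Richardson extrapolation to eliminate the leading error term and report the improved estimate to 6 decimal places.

r = 2, so 2^r = 4.
Top: 4(0.3438374798) − (0.3416017296) = 1.0337481896
Denominator 4 − 1 = 3.
(4*0.3438374798 − 0.3416017296)/(4 − 1) = 0.3445827299

0.344583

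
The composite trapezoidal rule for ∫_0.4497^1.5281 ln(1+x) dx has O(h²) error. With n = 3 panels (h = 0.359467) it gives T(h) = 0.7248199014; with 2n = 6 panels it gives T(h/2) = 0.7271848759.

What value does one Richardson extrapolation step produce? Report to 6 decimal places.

Order 2 gives 2^r = 4 and 2^r − 1 = 3.
Top: 4(0.7271848759) − (0.7248199014) = 2.1839196022
Divide by 2^2 − 1 = 3.
So the Richardson estimate is 0.7279732007.
Gap between inputs: 2.365e-03; correction applied: +0.0007883248.

0.727973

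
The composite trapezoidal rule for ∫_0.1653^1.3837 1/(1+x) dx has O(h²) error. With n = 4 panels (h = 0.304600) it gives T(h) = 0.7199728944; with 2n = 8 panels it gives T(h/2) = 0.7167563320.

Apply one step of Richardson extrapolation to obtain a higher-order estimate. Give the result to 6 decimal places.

0.715684

Leading term ∝ h^2; use weight 4 = 2^2.
4·0.7167563320 = 2.8670253280; subtract 0.7199728944 → 2.1470524336
Denominator 4 − 1 = 3.
So the Richardson estimate is 0.7156841445.
Correction |R − A(h/2)| = 1.072e-03; gap |A(h/2) − A(h)| = 3.217e-03.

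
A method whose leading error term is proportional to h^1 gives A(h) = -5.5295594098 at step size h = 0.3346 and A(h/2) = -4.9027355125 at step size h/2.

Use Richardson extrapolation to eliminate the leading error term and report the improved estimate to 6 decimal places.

-4.275912

Method order is 1; weight 2^1 = 2.
2 × (-4.9027355125) = -9.8054710250; (-9.8054710250) − (-5.5295594098) = -4.2759116152
Denominator 2 − 1 = 1.
(2 × (-4.9027355125) − (-5.5295594098))/(2 − 1) = -4.2759116152
Correction |R − A(h/2)| = 6.268e-01; gap |A(h/2) − A(h)| = 6.268e-01.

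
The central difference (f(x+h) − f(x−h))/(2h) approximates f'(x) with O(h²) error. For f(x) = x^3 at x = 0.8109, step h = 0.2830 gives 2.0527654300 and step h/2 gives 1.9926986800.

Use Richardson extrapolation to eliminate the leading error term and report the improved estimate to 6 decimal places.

Leading term ∝ h^2; use weight 4 = 2^2.
Numerator 4*A(h/2) − A(h) = 4*1.9926986800 − 2.0527654300 = 5.9180292900
(4*1.9926986800 − 2.0527654300)/(4 − 1) = 1.9726764300

1.972676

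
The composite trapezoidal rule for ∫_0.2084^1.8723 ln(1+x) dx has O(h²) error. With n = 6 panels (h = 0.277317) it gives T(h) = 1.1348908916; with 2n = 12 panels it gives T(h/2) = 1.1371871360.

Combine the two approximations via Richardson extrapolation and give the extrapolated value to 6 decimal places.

1.137953

r = 2: numerator weight 4, denominator 3.
4*1.1371871360 − 1.1348908916 = 3.4138576524
Denominator 4 − 1 = 3.
(4*1.1371871360 − 1.1348908916)/(4 − 1) = 1.1379525508
Gap between inputs: 2.296e-03; correction applied: +0.0007654148.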